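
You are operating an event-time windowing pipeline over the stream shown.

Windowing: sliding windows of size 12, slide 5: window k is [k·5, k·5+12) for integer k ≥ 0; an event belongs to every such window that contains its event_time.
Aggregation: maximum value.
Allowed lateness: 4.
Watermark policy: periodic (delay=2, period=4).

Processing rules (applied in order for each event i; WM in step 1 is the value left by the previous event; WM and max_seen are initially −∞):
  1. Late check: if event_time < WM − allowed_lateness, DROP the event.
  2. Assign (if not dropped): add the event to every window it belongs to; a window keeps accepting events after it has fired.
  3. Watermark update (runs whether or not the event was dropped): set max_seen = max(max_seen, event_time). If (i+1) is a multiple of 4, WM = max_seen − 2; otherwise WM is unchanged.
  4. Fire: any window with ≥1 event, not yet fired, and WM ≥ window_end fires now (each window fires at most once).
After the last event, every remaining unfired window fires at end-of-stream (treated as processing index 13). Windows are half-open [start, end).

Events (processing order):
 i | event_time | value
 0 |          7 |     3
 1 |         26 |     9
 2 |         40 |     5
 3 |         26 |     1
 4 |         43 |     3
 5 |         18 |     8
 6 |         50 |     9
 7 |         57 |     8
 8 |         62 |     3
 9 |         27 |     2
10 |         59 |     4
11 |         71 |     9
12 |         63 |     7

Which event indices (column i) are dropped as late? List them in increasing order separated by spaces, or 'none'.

5 9 12

i=0 t=7 v=3: → [5,17),[0,12); WM=−∞
i=1 t=26 v=9: → [25,37),[20,32),[15,27); WM=−∞
i=2 t=40 v=5: → [40,52),[35,47),[30,42); WM=−∞
i=3 t=26 v=1: → [25,37),[20,32),[15,27); WM=38; [0,12) fires=3 [5,17) fires=3 [15,27) fires=9 [20,32) fires=9 [25,37) fires=9
i=4 t=43 v=3: → [40,52),[35,47); WM=38
i=5 t=18 v=8: DROP (t<38-4); WM=38
i=6 t=50 v=9: → [50,62),[45,57),[40,52); WM=38
i=7 t=57 v=8: → [55,67),[50,62); WM=55; [30,42) fires=5 [35,47) fires=5 [40,52) fires=9
i=8 t=62 v=3: → [60,72),[55,67); WM=55
i=9 t=27 v=2: DROP (t<55-4); WM=55
i=10 t=59 v=4: → [55,67),[50,62); WM=55
i=11 t=71 v=9: → [70,82),[65,77),[60,72); WM=69; [45,57) fires=9 [50,62) fires=9 [55,67) fires=8
i=12 t=63 v=7: DROP (t<69-4); WM=69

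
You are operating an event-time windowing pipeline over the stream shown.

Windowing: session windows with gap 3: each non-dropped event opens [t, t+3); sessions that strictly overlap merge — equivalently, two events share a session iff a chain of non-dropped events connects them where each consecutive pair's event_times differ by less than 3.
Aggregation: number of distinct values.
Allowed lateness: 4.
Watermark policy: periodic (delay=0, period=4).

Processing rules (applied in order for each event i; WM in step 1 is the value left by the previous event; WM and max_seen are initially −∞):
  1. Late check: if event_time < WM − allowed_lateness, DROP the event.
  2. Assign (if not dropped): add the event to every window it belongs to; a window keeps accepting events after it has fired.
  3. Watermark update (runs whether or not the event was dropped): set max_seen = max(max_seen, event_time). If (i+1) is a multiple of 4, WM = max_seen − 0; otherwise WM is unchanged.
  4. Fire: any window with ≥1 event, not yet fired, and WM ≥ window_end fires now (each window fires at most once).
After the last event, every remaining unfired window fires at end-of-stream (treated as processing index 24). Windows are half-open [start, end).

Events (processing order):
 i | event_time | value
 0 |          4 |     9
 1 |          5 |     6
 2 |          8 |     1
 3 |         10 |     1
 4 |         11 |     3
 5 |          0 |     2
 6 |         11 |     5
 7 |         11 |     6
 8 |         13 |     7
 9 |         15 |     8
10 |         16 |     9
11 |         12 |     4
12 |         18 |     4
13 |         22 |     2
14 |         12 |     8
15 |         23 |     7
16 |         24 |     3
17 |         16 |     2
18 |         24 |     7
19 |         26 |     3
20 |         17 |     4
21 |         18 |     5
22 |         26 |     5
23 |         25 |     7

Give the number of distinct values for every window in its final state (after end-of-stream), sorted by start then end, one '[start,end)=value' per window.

i=0 t=4 v=9: → [4,7); WM=−∞
i=1 t=5 v=6: → [4,8); WM=−∞
i=2 t=8 v=1: → [8,11); WM=−∞
i=3 t=10 v=1: → [8,13); WM=10
i=4 t=11 v=3: → [8,14); WM=10
i=5 t=0 v=2: DROP (t<10-4); WM=10
i=6 t=11 v=5: → [8,14); WM=10
i=7 t=11 v=6: → [8,14); WM=11
i=8 t=13 v=7: → [8,16); WM=11
i=9 t=15 v=8: → [8,18); WM=11
i=10 t=16 v=9: → [8,19); WM=11
i=11 t=12 v=4: → [8,19); WM=16
i=12 t=18 v=4: → [8,21); WM=16
i=13 t=22 v=2: → [22,25); WM=16
i=14 t=12 v=8: → [8,21); WM=16
i=15 t=23 v=7: → [22,26); WM=23
i=16 t=24 v=3: → [22,27); WM=23
i=17 t=16 v=2: DROP (t<23-4); WM=23
i=18 t=24 v=7: → [22,27); WM=23
i=19 t=26 v=3: → [22,29); WM=26
i=20 t=17 v=4: DROP (t<26-4); WM=26
i=21 t=18 v=5: DROP (t<26-4); WM=26
i=22 t=26 v=5: → [22,29); WM=26
i=23 t=25 v=7: → [22,29); WM=26

[4,8)=2 [8,21)=8 [22,29)=4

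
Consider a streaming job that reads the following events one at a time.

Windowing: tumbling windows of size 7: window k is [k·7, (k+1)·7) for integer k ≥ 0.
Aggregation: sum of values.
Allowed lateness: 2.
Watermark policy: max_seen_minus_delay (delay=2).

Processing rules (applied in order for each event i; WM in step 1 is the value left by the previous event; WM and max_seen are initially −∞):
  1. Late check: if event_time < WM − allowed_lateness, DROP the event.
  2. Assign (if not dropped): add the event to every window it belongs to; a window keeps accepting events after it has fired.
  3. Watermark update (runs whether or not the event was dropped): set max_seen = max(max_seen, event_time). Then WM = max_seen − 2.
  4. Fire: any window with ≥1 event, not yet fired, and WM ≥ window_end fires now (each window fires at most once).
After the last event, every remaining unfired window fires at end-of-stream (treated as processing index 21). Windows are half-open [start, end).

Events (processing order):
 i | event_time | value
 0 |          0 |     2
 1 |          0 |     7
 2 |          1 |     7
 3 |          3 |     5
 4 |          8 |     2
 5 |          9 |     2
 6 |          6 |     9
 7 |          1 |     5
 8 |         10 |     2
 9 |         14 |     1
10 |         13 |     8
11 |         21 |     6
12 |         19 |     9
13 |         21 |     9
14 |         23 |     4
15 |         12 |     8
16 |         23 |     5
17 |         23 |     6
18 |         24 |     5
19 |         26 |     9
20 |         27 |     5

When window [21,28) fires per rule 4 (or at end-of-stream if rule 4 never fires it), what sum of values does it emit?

49

i=0 t=0 v=2: → [0,7); WM=-2
i=1 t=0 v=7: → [0,7); WM=-2
i=2 t=1 v=7: → [0,7); WM=-1
i=3 t=3 v=5: → [0,7); WM=1
i=4 t=8 v=2: → [7,14); WM=6
i=5 t=9 v=2: → [7,14); WM=7; [0,7) fires=21
i=6 t=6 v=9: → [0,7); WM=7
i=7 t=1 v=5: DROP (t<7-2); WM=7
i=8 t=10 v=2: → [7,14); WM=8
i=9 t=14 v=1: → [14,21); WM=12
i=10 t=13 v=8: → [7,14); WM=12
i=11 t=21 v=6: → [21,28); WM=19; [7,14) fires=14
i=12 t=19 v=9: → [14,21); WM=19
i=13 t=21 v=9: → [21,28); WM=19
i=14 t=23 v=4: → [21,28); WM=21; [14,21) fires=10
i=15 t=12 v=8: DROP (t<21-2); WM=21
i=16 t=23 v=5: → [21,28); WM=21
i=17 t=23 v=6: → [21,28); WM=21
i=18 t=24 v=5: → [21,28); WM=22
i=19 t=26 v=9: → [21,28); WM=24
i=20 t=27 v=5: → [21,28); WM=25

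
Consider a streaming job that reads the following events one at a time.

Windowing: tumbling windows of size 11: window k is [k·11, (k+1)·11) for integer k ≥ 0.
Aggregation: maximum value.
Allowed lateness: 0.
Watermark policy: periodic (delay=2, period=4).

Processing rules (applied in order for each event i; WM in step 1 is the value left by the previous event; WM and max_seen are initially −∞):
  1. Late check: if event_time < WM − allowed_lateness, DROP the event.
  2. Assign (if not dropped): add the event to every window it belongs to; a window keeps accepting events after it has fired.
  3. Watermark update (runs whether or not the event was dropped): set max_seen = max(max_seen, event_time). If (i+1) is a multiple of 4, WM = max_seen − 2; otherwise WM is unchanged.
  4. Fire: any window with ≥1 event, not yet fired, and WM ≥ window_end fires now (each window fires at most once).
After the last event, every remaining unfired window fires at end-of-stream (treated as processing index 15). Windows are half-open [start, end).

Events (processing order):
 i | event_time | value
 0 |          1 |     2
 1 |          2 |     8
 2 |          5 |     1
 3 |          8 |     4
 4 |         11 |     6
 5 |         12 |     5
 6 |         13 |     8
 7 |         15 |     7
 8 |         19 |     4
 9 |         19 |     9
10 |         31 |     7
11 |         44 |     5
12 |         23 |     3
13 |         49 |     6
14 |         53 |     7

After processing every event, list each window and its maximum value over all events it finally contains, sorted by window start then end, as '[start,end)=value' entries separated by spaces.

[0,11)=8 [11,22)=9 [22,33)=7 [44,55)=7

i=0 t=1 v=2: → [0,11); WM=−∞
i=1 t=2 v=8: → [0,11); WM=−∞
i=2 t=5 v=1: → [0,11); WM=−∞
i=3 t=8 v=4: → [0,11); WM=6
i=4 t=11 v=6: → [11,22); WM=6
i=5 t=12 v=5: → [11,22); WM=6
i=6 t=13 v=8: → [11,22); WM=6
i=7 t=15 v=7: → [11,22); WM=13; [0,11) fires=8
i=8 t=19 v=4: → [11,22); WM=13
i=9 t=19 v=9: → [11,22); WM=13
i=10 t=31 v=7: → [22,33); WM=13
i=11 t=44 v=5: → [44,55); WM=42; [11,22) fires=9 [22,33) fires=7
i=12 t=23 v=3: DROP (t<42-0); WM=42
i=13 t=49 v=6: → [44,55); WM=42
i=14 t=53 v=7: → [44,55); WM=42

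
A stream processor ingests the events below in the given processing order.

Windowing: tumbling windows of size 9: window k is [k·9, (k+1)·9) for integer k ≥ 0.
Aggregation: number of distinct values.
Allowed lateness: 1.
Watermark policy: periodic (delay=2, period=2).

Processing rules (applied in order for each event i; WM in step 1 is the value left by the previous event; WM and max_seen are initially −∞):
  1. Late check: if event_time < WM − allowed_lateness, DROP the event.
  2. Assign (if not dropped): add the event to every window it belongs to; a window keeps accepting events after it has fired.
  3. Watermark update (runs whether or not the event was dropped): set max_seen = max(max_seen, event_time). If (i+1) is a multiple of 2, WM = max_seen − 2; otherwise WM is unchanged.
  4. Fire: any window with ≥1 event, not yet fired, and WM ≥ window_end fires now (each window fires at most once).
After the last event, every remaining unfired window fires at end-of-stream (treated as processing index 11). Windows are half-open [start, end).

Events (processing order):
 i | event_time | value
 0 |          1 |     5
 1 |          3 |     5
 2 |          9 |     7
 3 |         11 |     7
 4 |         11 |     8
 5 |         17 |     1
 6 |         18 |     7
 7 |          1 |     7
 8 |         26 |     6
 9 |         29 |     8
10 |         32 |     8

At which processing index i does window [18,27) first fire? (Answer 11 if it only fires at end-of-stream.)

9

i=0 t=1 v=5: → [0,9); WM=−∞
i=1 t=3 v=5: → [0,9); WM=1
i=2 t=9 v=7: → [9,18); WM=1
i=3 t=11 v=7: → [9,18); WM=9; [0,9) fires=1
i=4 t=11 v=8: → [9,18); WM=9
i=5 t=17 v=1: → [9,18); WM=15
i=6 t=18 v=7: → [18,27); WM=15
i=7 t=1 v=7: DROP (t<15-1); WM=16
i=8 t=26 v=6: → [18,27); WM=16
i=9 t=29 v=8: → [27,36); WM=27; [9,18) fires=3 [18,27) fires=2
i=10 t=32 v=8: → [27,36); WM=27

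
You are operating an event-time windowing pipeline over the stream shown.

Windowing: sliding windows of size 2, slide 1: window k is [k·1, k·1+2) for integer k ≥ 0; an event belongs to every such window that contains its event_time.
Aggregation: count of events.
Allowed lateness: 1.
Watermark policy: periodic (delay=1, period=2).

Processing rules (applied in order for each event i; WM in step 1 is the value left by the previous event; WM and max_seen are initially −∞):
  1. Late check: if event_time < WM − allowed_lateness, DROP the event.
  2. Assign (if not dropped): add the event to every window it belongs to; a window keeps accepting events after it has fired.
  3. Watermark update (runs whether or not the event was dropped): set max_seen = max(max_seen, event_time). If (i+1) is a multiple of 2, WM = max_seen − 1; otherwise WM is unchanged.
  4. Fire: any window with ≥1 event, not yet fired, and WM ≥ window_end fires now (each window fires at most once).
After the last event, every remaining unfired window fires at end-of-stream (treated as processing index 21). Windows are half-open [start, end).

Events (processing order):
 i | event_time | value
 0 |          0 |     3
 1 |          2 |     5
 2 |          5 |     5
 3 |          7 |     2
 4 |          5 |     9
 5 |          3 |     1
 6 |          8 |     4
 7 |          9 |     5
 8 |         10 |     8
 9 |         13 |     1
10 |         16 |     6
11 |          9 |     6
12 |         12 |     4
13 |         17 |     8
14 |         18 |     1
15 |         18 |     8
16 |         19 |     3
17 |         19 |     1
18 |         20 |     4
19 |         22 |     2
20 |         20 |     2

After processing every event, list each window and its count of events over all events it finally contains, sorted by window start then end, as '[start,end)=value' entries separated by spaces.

[0,2)=1 [1,3)=1 [2,4)=1 [4,6)=2 [5,7)=2 [6,8)=1 [7,9)=2 [8,10)=2 [9,11)=2 [10,12)=1 [12,14)=1 [13,15)=1 [15,17)=1 [16,18)=2 [17,19)=3 [18,20)=4 [19,21)=4 [20,22)=2 [21,23)=1 [22,24)=1

i=0 t=0 v=3: → [0,2); WM=−∞
i=1 t=2 v=5: → [2,4),[1,3); WM=1
i=2 t=5 v=5: → [5,7),[4,6); WM=1
i=3 t=7 v=2: → [7,9),[6,8); WM=6; [0,2) fires=1 [1,3) fires=1 [2,4) fires=1 [4,6) fires=1
i=4 t=5 v=9: → [5,7),[4,6); WM=6
i=5 t=3 v=1: DROP (t<6-1); WM=6
i=6 t=8 v=4: → [8,10),[7,9); WM=6
i=7 t=9 v=5: → [9,11),[8,10); WM=8; [5,7) fires=2 [6,8) fires=1
i=8 t=10 v=8: → [10,12),[9,11); WM=8
i=9 t=13 v=1: → [13,15),[12,14); WM=12; [7,9) fires=2 [8,10) fires=2 [9,11) fires=2 [10,12) fires=1
i=10 t=16 v=6: → [16,18),[15,17); WM=12
i=11 t=9 v=6: DROP (t<12-1); WM=15; [12,14) fires=1 [13,15) fires=1
i=12 t=12 v=4: DROP (t<15-1); WM=15
i=13 t=17 v=8: → [17,19),[16,18); WM=16
i=14 t=18 v=1: → [18,20),[17,19); WM=16
i=15 t=18 v=8: → [18,20),[17,19); WM=17; [15,17) fires=1
i=16 t=19 v=3: → [19,21),[18,20); WM=17
i=17 t=19 v=1: → [19,21),[18,20); WM=18; [16,18) fires=2
i=18 t=20 v=4: → [20,22),[19,21); WM=18
i=19 t=22 v=2: → [22,24),[21,23); WM=21; [17,19) fires=3 [18,20) fires=4 [19,21) fires=3
i=20 t=20 v=2: → [20,22),[19,21); WM=21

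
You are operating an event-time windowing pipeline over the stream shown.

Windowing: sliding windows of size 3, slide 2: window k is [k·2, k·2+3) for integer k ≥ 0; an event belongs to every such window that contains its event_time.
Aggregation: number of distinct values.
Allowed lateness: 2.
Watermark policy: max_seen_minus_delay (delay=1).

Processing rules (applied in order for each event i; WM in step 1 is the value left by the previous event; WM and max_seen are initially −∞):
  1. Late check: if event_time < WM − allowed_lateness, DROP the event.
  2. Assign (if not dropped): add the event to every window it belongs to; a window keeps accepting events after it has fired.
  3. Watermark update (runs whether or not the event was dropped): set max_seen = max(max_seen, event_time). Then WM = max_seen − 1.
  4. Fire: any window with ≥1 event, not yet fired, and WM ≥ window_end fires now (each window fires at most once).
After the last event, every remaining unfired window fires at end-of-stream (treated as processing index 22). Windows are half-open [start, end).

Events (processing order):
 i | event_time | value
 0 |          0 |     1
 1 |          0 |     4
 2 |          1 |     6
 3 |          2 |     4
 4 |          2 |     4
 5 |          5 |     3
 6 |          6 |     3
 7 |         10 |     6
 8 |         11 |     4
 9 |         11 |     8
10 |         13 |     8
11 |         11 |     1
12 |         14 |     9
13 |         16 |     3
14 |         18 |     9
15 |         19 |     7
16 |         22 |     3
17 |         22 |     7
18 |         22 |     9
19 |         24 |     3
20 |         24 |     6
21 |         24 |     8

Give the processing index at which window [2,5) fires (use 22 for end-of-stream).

6

i=0 t=0 v=1: → [0,3); WM=-1
i=1 t=0 v=4: → [0,3); WM=-1
i=2 t=1 v=6: → [0,3); WM=0
i=3 t=2 v=4: → [2,5),[0,3); WM=1
i=4 t=2 v=4: → [2,5),[0,3); WM=1
i=5 t=5 v=3: → [4,7); WM=4; [0,3) fires=3
i=6 t=6 v=3: → [6,9),[4,7); WM=5; [2,5) fires=1
i=7 t=10 v=6: → [10,13),[8,11); WM=9; [4,7) fires=1 [6,9) fires=1
i=8 t=11 v=4: → [10,13); WM=10
i=9 t=11 v=8: → [10,13); WM=10
i=10 t=13 v=8: → [12,15); WM=12; [8,11) fires=1
i=11 t=11 v=1: → [10,13); WM=12
i=12 t=14 v=9: → [14,17),[12,15); WM=13; [10,13) fires=4
i=13 t=16 v=3: → [16,19),[14,17); WM=15; [12,15) fires=2
i=14 t=18 v=9: → [18,21),[16,19); WM=17; [14,17) fires=2
i=15 t=19 v=7: → [18,21); WM=18
i=16 t=22 v=3: → [22,25),[20,23); WM=21; [16,19) fires=2 [18,21) fires=2
i=17 t=22 v=7: → [22,25),[20,23); WM=21
i=18 t=22 v=9: → [22,25),[20,23); WM=21
i=19 t=24 v=3: → [24,27),[22,25); WM=23; [20,23) fires=3
i=20 t=24 v=6: → [24,27),[22,25); WM=23
i=21 t=24 v=8: → [24,27),[22,25); WM=23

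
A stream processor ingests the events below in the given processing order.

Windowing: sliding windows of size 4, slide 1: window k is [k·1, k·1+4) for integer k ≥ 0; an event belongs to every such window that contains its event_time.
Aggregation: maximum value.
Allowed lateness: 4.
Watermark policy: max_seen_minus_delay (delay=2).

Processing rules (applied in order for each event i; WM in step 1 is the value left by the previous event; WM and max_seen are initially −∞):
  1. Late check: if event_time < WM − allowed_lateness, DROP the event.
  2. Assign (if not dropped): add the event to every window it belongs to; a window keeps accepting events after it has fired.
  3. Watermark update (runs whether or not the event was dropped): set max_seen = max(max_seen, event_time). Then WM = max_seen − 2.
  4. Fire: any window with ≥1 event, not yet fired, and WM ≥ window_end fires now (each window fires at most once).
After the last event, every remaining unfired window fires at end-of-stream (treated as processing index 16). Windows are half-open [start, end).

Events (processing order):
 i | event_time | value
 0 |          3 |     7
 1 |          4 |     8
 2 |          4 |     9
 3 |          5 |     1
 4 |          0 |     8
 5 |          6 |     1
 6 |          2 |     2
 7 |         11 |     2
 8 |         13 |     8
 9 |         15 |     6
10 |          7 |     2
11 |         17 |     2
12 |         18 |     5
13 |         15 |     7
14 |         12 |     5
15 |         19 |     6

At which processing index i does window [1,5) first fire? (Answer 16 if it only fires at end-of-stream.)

7

i=0 t=3 v=7: → [3,7),[2,6),[1,5),[0,4); WM=1
i=1 t=4 v=8: → [4,8),[3,7),[2,6),[1,5); WM=2
i=2 t=4 v=9: → [4,8),[3,7),[2,6),[1,5); WM=2
i=3 t=5 v=1: → [5,9),[4,8),[3,7),[2,6); WM=3
i=4 t=0 v=8: → [0,4); WM=3
i=5 t=6 v=1: → [6,10),[5,9),[4,8),[3,7); WM=4; [0,4) fires=8
i=6 t=2 v=2: → [2,6),[1,5),[0,4); WM=4
i=7 t=11 v=2: → [11,15),[10,14),[9,13),[8,12); WM=9; [1,5) fires=9 [2,6) fires=9 [3,7) fires=9 [4,8) fires=9 [5,9) fires=1
i=8 t=13 v=8: → [13,17),[12,16),[11,15),[10,14); WM=11; [6,10) fires=1
i=9 t=15 v=6: → [15,19),[14,18),[13,17),[12,16); WM=13; [8,12) fires=2 [9,13) fires=2
i=10 t=7 v=2: DROP (t<13-4); WM=13
i=11 t=17 v=2: → [17,21),[16,20),[15,19),[14,18); WM=15; [10,14) fires=8 [11,15) fires=8
i=12 t=18 v=5: → [18,22),[17,21),[16,20),[15,19); WM=16; [12,16) fires=8
i=13 t=15 v=7: → [15,19),[14,18),[13,17),[12,16); WM=16
i=14 t=12 v=5: → [12,16),[11,15),[10,14),[9,13); WM=16
i=15 t=19 v=6: → [19,23),[18,22),[17,21),[16,20); WM=17; [13,17) fires=8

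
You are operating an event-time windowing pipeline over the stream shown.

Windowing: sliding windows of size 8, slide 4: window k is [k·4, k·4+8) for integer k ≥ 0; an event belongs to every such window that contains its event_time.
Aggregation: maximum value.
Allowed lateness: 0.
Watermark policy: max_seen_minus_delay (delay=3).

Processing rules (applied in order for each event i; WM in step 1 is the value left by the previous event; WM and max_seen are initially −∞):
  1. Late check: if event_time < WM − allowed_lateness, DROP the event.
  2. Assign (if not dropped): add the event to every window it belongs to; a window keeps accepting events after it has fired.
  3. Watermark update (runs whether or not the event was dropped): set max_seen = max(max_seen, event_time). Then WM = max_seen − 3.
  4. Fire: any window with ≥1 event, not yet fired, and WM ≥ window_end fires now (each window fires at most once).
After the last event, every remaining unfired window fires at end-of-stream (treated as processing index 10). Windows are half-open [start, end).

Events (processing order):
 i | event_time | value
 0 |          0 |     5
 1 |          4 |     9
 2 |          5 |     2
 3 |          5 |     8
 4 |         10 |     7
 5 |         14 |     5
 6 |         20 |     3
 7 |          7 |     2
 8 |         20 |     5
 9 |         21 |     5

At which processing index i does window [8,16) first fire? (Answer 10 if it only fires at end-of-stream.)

i=0 t=0 v=5: → [0,8); WM=-3
i=1 t=4 v=9: → [4,12),[0,8); WM=1
i=2 t=5 v=2: → [4,12),[0,8); WM=2
i=3 t=5 v=8: → [4,12),[0,8); WM=2
i=4 t=10 v=7: → [8,16),[4,12); WM=7
i=5 t=14 v=5: → [12,20),[8,16); WM=11; [0,8) fires=9
i=6 t=20 v=3: → [20,28),[16,24); WM=17; [4,12) fires=9 [8,16) fires=7
i=7 t=7 v=2: DROP (t<17-0); WM=17
i=8 t=20 v=5: → [20,28),[16,24); WM=17
i=9 t=21 v=5: → [20,28),[16,24); WM=18

6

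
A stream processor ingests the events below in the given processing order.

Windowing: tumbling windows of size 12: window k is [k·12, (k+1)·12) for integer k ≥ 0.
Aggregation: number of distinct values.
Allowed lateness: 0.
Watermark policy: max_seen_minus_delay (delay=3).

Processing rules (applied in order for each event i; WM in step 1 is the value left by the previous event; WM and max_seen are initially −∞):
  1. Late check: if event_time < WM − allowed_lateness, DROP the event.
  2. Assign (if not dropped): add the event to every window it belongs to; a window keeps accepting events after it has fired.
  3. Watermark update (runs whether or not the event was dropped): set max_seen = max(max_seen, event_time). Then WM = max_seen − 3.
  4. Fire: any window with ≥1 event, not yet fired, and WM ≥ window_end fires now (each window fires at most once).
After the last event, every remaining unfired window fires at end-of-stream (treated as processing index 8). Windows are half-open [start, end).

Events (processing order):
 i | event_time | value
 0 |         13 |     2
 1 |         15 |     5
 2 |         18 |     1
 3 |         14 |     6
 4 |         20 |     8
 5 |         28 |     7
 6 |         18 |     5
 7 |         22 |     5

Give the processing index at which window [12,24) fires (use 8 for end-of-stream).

i=0 t=13 v=2: → [12,24); WM=10
i=1 t=15 v=5: → [12,24); WM=12
i=2 t=18 v=1: → [12,24); WM=15
i=3 t=14 v=6: DROP (t<15-0); WM=15
i=4 t=20 v=8: → [12,24); WM=17
i=5 t=28 v=7: → [24,36); WM=25; [12,24) fires=4
i=6 t=18 v=5: DROP (t<25-0); WM=25
i=7 t=22 v=5: DROP (t<25-0); WM=25

5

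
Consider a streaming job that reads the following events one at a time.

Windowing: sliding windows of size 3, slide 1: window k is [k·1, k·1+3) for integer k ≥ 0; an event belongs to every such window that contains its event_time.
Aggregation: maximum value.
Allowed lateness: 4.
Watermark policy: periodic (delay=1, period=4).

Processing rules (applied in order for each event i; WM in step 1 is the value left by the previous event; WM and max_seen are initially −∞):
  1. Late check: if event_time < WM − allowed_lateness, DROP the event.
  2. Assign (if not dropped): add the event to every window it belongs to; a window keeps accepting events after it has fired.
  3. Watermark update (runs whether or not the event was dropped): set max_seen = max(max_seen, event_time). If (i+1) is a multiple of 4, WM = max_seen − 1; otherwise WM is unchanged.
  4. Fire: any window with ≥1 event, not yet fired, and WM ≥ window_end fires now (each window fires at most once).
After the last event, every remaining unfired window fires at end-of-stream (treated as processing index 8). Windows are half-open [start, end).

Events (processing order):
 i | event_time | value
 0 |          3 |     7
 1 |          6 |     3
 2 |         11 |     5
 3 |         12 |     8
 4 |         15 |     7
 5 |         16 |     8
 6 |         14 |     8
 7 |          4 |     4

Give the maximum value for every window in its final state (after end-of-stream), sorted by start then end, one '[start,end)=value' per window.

i=0 t=3 v=7: → [3,6),[2,5),[1,4); WM=−∞
i=1 t=6 v=3: → [6,9),[5,8),[4,7); WM=−∞
i=2 t=11 v=5: → [11,14),[10,13),[9,12); WM=−∞
i=3 t=12 v=8: → [12,15),[11,14),[10,13); WM=11; [1,4) fires=7 [2,5) fires=7 [3,6) fires=7 [4,7) fires=3 [5,8) fires=3 [6,9) fires=3
i=4 t=15 v=7: → [15,18),[14,17),[13,16); WM=11
i=5 t=16 v=8: → [16,19),[15,18),[14,17); WM=11
i=6 t=14 v=8: → [14,17),[13,16),[12,15); WM=11
i=7 t=4 v=4: DROP (t<11-4); WM=15; [9,12) fires=5 [10,13) fires=8 [11,14) fires=8 [12,15) fires=8

[1,4)=7 [2,5)=7 [3,6)=7 [4,7)=3 [5,8)=3 [6,9)=3 [9,12)=5 [10,13)=8 [11,14)=8 [12,15)=8 [13,16)=8 [14,17)=8 [15,18)=8 [16,19)=8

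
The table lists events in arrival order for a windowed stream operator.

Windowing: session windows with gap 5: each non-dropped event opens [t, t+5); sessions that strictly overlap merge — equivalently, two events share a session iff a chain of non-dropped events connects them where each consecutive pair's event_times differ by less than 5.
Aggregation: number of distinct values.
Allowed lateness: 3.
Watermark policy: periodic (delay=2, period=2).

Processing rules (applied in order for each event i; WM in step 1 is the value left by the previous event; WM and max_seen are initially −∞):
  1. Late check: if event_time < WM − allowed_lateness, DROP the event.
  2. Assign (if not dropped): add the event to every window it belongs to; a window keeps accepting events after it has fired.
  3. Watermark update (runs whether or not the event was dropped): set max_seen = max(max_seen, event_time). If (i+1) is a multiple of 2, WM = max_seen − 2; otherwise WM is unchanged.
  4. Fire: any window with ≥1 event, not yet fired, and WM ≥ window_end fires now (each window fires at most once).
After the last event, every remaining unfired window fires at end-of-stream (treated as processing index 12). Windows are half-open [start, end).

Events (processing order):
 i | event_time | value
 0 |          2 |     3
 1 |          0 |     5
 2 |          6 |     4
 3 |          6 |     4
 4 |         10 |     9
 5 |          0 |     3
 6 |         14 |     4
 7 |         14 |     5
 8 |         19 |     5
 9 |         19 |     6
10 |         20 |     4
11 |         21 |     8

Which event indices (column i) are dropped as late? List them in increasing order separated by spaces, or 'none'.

5

i=0 t=2 v=3: → [2,7); WM=−∞
i=1 t=0 v=5: → [0,7); WM=0
i=2 t=6 v=4: → [0,11); WM=0
i=3 t=6 v=4: → [0,11); WM=4
i=4 t=10 v=9: → [0,15); WM=4
i=5 t=0 v=3: DROP (t<4-3); WM=8
i=6 t=14 v=4: → [0,19); WM=8
i=7 t=14 v=5: → [0,19); WM=12
i=8 t=19 v=5: → [19,24); WM=12
i=9 t=19 v=6: → [19,24); WM=17
i=10 t=20 v=4: → [19,25); WM=17
i=11 t=21 v=8: → [19,26); WM=19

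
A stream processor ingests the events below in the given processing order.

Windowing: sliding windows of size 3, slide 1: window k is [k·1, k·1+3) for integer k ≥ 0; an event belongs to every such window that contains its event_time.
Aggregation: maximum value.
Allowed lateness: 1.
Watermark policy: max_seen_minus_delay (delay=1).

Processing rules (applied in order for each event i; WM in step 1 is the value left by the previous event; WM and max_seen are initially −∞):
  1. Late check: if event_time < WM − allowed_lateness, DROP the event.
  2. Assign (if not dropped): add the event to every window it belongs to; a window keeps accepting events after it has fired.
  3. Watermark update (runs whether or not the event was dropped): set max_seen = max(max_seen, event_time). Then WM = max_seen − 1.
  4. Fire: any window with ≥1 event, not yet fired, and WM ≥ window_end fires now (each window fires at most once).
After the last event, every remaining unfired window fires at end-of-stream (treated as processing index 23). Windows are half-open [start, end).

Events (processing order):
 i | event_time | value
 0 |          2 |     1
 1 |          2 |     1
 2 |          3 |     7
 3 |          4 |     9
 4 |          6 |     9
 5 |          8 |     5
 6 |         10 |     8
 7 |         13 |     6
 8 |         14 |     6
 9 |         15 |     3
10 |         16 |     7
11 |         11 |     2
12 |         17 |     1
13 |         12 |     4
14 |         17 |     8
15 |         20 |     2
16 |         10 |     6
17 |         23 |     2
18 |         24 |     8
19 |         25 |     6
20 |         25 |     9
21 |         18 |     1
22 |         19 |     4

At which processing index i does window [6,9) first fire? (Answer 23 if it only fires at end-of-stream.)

i=0 t=2 v=1: → [2,5),[1,4),[0,3); WM=1
i=1 t=2 v=1: → [2,5),[1,4),[0,3); WM=1
i=2 t=3 v=7: → [3,6),[2,5),[1,4); WM=2
i=3 t=4 v=9: → [4,7),[3,6),[2,5); WM=3; [0,3) fires=1
i=4 t=6 v=9: → [6,9),[5,8),[4,7); WM=5; [1,4) fires=7 [2,5) fires=9
i=5 t=8 v=5: → [8,11),[7,10),[6,9); WM=7; [3,6) fires=9 [4,7) fires=9
i=6 t=10 v=8: → [10,13),[9,12),[8,11); WM=9; [5,8) fires=9 [6,9) fires=9
i=7 t=13 v=6: → [13,16),[12,15),[11,14); WM=12; [7,10) fires=5 [8,11) fires=8 [9,12) fires=8
i=8 t=14 v=6: → [14,17),[13,16),[12,15); WM=13; [10,13) fires=8
i=9 t=15 v=3: → [15,18),[14,17),[13,16); WM=14; [11,14) fires=6
i=10 t=16 v=7: → [16,19),[15,18),[14,17); WM=15; [12,15) fires=6
i=11 t=11 v=2: DROP (t<15-1); WM=15
i=12 t=17 v=1: → [17,20),[16,19),[15,18); WM=16; [13,16) fires=6
i=13 t=12 v=4: DROP (t<16-1); WM=16
i=14 t=17 v=8: → [17,20),[16,19),[15,18); WM=16
i=15 t=20 v=2: → [20,23),[19,22),[18,21); WM=19; [14,17) fires=7 [15,18) fires=8 [16,19) fires=8
i=16 t=10 v=6: DROP (t<19-1); WM=19
i=17 t=23 v=2: → [23,26),[22,25),[21,24); WM=22; [17,20) fires=8 [18,21) fires=2 [19,22) fires=2
i=18 t=24 v=8: → [24,27),[23,26),[22,25); WM=23; [20,23) fires=2
i=19 t=25 v=6: → [25,28),[24,27),[23,26); WM=24; [21,24) fires=2
i=20 t=25 v=9: → [25,28),[24,27),[23,26); WM=24
i=21 t=18 v=1: DROP (t<24-1); WM=24
i=22 t=19 v=4: DROP (t<24-1); WM=24

6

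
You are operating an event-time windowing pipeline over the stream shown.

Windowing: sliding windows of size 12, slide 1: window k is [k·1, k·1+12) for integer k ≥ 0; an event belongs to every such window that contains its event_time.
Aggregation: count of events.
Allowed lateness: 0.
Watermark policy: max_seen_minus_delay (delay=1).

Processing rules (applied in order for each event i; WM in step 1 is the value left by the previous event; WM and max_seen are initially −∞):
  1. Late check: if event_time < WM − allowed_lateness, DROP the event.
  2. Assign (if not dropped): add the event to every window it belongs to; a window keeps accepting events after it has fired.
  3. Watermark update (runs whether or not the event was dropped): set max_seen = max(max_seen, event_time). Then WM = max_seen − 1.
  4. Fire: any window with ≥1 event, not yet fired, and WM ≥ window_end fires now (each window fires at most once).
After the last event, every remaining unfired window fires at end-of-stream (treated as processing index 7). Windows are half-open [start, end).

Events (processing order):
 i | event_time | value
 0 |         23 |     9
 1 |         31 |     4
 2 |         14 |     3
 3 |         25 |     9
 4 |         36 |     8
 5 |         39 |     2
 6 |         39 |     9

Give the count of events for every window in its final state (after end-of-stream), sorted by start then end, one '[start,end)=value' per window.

i=0 t=23 v=9: → [23,35),[22,34),[21,33),[20,32),[19,31),[18,30),[17,29),[16,28),[15,27),[14,26),[13,25),[12,24); WM=22
i=1 t=31 v=4: → [31,43),[30,42),[29,41),[28,40),[27,39),[26,38),[25,37),[24,36),[23,35),[22,34),[21,33),[20,32); WM=30; [12,24) fires=1 [13,25) fires=1 [14,26) fires=1 [15,27) fires=1 [16,28) fires=1 [17,29) fires=1 [18,30) fires=1
i=2 t=14 v=3: DROP (t<30-0); WM=30
i=3 t=25 v=9: DROP (t<30-0); WM=30
i=4 t=36 v=8: → [36,48),[35,47),[34,46),[33,45),[32,44),[31,43),[30,42),[29,41),[28,40),[27,39),[26,38),[25,37); WM=35; [19,31) fires=1 [20,32) fires=2 [21,33) fires=2 [22,34) fires=2 [23,35) fires=2
i=5 t=39 v=2: → [39,51),[38,50),[37,49),[36,48),[35,47),[34,46),[33,45),[32,44),[31,43),[30,42),[29,41),[28,40); WM=38; [24,36) fires=1 [25,37) fires=2 [26,38) fires=2
i=6 t=39 v=9: → [39,51),[38,50),[37,49),[36,48),[35,47),[34,46),[33,45),[32,44),[31,43),[30,42),[29,41),[28,40); WM=38

[12,24)=1 [13,25)=1 [14,26)=1 [15,27)=1 [16,28)=1 [17,29)=1 [18,30)=1 [19,31)=1 [20,32)=2 [21,33)=2 [22,34)=2 [23,35)=2 [24,36)=1 [25,37)=2 [26,38)=2 [27,39)=2 [28,40)=4 [29,41)=4 [30,42)=4 [31,43)=4 [32,44)=3 [33,45)=3 [34,46)=3 [35,47)=3 [36,48)=3 [37,49)=2 [38,50)=2 [39,51)=2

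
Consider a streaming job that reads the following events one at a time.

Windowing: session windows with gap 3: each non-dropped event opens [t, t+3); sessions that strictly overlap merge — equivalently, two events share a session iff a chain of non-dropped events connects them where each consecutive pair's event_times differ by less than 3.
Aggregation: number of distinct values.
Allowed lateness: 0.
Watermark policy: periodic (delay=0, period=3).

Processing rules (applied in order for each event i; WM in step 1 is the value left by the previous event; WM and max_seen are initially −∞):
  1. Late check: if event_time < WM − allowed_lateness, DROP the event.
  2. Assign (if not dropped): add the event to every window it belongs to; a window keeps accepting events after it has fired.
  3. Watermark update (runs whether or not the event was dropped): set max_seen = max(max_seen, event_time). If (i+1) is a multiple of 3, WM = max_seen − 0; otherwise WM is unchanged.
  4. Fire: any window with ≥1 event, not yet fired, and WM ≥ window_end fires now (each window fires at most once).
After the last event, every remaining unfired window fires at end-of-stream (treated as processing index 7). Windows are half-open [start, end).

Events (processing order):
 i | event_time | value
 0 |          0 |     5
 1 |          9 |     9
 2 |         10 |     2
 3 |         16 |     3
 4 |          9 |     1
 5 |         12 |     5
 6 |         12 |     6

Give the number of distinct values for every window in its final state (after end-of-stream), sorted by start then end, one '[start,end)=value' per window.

[0,3)=1 [9,15)=3 [16,19)=1

i=0 t=0 v=5: → [0,3); WM=−∞
i=1 t=9 v=9: → [9,12); WM=−∞
i=2 t=10 v=2: → [9,13); WM=10
i=3 t=16 v=3: → [16,19); WM=10
i=4 t=9 v=1: DROP (t<10-0); WM=10
i=5 t=12 v=5: → [9,15); WM=16
i=6 t=12 v=6: DROP (t<16-0); WM=16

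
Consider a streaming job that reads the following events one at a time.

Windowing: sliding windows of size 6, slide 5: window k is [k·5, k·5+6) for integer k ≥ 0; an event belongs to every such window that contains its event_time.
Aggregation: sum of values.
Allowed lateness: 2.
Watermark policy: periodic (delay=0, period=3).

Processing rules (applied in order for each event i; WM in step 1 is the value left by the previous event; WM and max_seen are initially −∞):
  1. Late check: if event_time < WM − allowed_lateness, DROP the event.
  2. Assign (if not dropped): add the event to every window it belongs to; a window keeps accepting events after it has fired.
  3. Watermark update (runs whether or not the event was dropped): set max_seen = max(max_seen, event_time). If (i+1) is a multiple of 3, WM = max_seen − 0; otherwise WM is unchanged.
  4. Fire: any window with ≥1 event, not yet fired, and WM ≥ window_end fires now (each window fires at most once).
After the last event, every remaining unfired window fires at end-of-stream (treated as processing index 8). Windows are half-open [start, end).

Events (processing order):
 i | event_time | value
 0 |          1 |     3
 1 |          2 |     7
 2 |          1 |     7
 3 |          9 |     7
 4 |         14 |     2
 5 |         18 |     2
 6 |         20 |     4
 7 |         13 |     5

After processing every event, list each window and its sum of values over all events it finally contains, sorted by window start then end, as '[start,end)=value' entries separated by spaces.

i=0 t=1 v=3: → [0,6); WM=−∞
i=1 t=2 v=7: → [0,6); WM=−∞
i=2 t=1 v=7: → [0,6); WM=2
i=3 t=9 v=7: → [5,11); WM=2
i=4 t=14 v=2: → [10,16); WM=2
i=5 t=18 v=2: → [15,21); WM=18; [0,6) fires=17 [5,11) fires=7 [10,16) fires=2
i=6 t=20 v=4: → [20,26),[15,21); WM=18
i=7 t=13 v=5: DROP (t<18-2); WM=18

[0,6)=17 [5,11)=7 [10,16)=2 [15,21)=6 [20,26)=4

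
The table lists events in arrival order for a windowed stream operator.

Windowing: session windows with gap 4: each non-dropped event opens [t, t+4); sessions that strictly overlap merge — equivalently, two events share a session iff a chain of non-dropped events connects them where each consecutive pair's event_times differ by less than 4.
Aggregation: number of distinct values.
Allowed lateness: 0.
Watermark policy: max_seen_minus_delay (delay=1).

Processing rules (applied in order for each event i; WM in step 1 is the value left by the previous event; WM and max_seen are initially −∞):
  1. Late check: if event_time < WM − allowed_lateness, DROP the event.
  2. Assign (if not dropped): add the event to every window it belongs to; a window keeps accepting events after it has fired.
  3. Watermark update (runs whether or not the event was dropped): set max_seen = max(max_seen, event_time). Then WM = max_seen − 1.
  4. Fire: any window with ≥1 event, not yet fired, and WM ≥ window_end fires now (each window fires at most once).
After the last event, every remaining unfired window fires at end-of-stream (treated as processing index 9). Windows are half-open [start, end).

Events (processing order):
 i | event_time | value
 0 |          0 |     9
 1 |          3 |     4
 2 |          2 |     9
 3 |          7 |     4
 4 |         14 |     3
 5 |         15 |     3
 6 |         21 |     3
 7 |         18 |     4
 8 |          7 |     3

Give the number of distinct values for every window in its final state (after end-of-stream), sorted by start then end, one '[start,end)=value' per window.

i=0 t=0 v=9: → [0,4); WM=-1
i=1 t=3 v=4: → [0,7); WM=2
i=2 t=2 v=9: → [0,7); WM=2
i=3 t=7 v=4: → [7,11); WM=6
i=4 t=14 v=3: → [14,18); WM=13
i=5 t=15 v=3: → [14,19); WM=14
i=6 t=21 v=3: → [21,25); WM=20
i=7 t=18 v=4: DROP (t<20-0); WM=20
i=8 t=7 v=3: DROP (t<20-0); WM=20

[0,7)=2 [7,11)=1 [14,19)=1 [21,25)=1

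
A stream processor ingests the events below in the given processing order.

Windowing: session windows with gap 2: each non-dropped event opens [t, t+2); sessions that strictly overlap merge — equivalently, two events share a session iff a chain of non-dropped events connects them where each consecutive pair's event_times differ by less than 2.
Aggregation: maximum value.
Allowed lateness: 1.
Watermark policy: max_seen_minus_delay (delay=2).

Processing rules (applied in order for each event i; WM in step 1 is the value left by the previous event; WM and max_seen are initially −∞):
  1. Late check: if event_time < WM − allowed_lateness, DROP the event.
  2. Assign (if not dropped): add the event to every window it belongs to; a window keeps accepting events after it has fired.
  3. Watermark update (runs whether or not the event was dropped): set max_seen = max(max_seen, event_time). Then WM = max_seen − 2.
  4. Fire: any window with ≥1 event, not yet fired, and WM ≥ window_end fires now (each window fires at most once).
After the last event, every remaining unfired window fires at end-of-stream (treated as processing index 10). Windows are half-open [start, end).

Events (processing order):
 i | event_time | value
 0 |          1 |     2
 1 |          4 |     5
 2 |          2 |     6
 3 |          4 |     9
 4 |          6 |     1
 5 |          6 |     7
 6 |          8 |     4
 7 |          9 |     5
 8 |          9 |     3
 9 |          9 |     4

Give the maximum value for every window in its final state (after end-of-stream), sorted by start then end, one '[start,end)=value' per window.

[1,4)=6 [4,6)=9 [6,8)=7 [8,11)=5

i=0 t=1 v=2: → [1,3); WM=-1
i=1 t=4 v=5: → [4,6); WM=2
i=2 t=2 v=6: → [1,4); WM=2
i=3 t=4 v=9: → [4,6); WM=2
i=4 t=6 v=1: → [6,8); WM=4
i=5 t=6 v=7: → [6,8); WM=4
i=6 t=8 v=4: → [8,10); WM=6
i=7 t=9 v=5: → [8,11); WM=7
i=8 t=9 v=3: → [8,11); WM=7
i=9 t=9 v=4: → [8,11); WM=7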